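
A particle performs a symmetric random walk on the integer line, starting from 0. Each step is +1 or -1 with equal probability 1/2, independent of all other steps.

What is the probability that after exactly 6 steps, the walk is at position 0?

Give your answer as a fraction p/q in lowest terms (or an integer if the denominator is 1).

Answer: 5/16

Derivation:
To reach position 0 after 6 steps: need 3 steps of +1 and 3 of -1.
Favorable paths: C(6,3) = 20
Total paths: 2^6 = 64
P = 20/64 = 5/16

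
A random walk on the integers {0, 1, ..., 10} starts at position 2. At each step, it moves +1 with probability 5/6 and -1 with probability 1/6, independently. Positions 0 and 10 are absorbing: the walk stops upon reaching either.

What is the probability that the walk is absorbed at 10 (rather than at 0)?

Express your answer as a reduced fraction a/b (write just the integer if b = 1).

Answer: 390625/406901

Derivation:
Biased walk: p = 5/6, q = 1/6, r = q/p = 1/5
Gambler's ruin: P(hit 10 before 0 | start at 2) = (1 - r^a)/(1 - r^N)
r^2 = 1/25; r^10 = 1/9765625
P = (1 - 1/25) / (1 - 1/9765625) = 24/25 / 9765624/9765625 = 390625/406901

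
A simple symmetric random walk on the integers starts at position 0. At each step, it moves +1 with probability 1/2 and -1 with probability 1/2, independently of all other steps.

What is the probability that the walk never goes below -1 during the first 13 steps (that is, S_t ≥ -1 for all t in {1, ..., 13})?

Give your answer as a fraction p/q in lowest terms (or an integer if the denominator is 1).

Let f(t,s) = #length-t paths at position s with S_1..S_t all ≥ -1.
f(t,s) = f(t-1,s-1) + f(t-1,s+1) for s ≥ -1; f(t,s) = 0 for s < -1.
t=0: f(0,0)=1
t=1: f(1,-1)=1 f(1,1)=1
t=2: f(2,0)=2 f(2,2)=1
t=3: f(3,-1)=2 f(3,1)=3 f(3,3)=1
t=4: f(4,0)=5 f(4,2)=4 f(4,4)=1
t=5: f(5,-1)=5 f(5,1)=9 f(5,3)=5 f(5,5)=1
t=6: f(6,0)=14 f(6,2)=14 f(6,4)=6 f(6,6)=1
t=7: f(7,-1)=14 f(7,1)=28 f(7,3)=20 f(7,5)=7 f(7,7)=1
t=8: f(8,0)=42 f(8,2)=48 f(8,4)=27 f(8,6)=8 f(8,8)=1
t=9: f(9,-1)=42 f(9,1)=90 f(9,3)=75 f(9,5)=35 f(9,7)=9 f(9,9)=1
t=10: f(10,0)=132 f(10,2)=165 f(10,4)=110 f(10,6)=44 f(10,8)=10 f(10,10)=1
t=11: f(11,-1)=132 f(11,1)=297 f(11,3)=275 f(11,5)=154 f(11,7)=54 f(11,9)=11 f(11,11)=1
t=12: f(12,0)=429 f(12,2)=572 f(12,4)=429 f(12,6)=208 f(12,8)=65 f(12,10)=12 f(12,12)=1
t=13: f(13,-1)=429 f(13,1)=1001 f(13,3)=1001 f(13,5)=637 f(13,7)=273 f(13,9)=77 f(13,11)=13 f(13,13)=1
Σ_s f(13,s) = 3432
P = 3432/8192 = 429/1024

Answer: 429/1024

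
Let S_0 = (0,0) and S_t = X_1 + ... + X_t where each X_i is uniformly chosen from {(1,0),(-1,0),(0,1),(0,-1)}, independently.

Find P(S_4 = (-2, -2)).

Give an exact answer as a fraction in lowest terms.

Answer: 3/128

Derivation:
Let h be the number of horizontal steps (so 4-h are vertical). To end at (-2,-2) need (h-2)/2 right-steps and ((4-h)-2)/2 up-steps.
Sum over h with 2 ≤ h ≤ 2, h ≡ 0 (mod 2), 4-h ≡ 0 (mod 2):
h=2: C(4,2)·C(2,0)·C(2,0) = 6·1·1 = 6
Total favorable: 6
Total paths: 4^4 = 256
P = 6/256 = 3/128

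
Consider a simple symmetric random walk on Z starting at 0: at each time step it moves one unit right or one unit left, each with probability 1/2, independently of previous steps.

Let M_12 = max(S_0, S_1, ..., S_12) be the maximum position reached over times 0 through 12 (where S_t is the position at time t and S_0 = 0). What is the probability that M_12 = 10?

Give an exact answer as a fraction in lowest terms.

Answer: 3/1024

Derivation:
Let M_12 = max(S_0,...,S_12). Use the reflection principle: for j ≥ 1, #{paths with M_12 ≥ j} = #{S_12 ≥ j} + #{S_12 ≥ j+1}.
By reflection, #{M_12 ≥ 10} = #{S_12 ≥ 10} + #{S_12 ≥ 11} = 13 + 1 = 14.
#{M_12 ≥ 11} = #{S_12 ≥ 11} + #{S_12 ≥ 12} = 1 + 1 = 2.
#{M_12 = 10} = 14 - 2 = 12.
P(M_12 = 10) = 12/4096 = 3/1024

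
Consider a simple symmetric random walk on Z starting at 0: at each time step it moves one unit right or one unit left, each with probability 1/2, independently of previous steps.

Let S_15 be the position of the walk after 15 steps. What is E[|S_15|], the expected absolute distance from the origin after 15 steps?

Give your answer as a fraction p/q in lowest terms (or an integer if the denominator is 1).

S_15 takes values m ≡ 1 (mod 2) with |m| ≤ 15; P(S_15=m) = C(15,(15+m)/2)/2^15.
Total paths: 2^15 = 32768
Distribution: P(S=-15)=1/32768, P(S=-13)=15/32768, P(S=-11)=105/32768, P(S=-9)=455/32768, P(S=-7)=1365/32768, P(S=-5)=3003/32768, P(S=-3)=5005/32768, P(S=-1)=6435/32768, P(S=1)=6435/32768, P(S=3)=5005/32768, P(S=5)=3003/32768, P(S=7)=1365/32768, P(S=9)=455/32768, P(S=11)=105/32768, P(S=13)=15/32768, P(S=15)=1/32768
E[|S_15|] = Σ_m |m|·P(S_15=m) = 102960/32768 = 6435/2048

Answer: 6435/2048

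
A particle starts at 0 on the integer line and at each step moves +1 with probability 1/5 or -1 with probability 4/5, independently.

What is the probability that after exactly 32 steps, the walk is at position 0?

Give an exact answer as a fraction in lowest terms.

Answer: 516324123463385088/4656612873077392578125

Derivation:
To be at 0 after 32 steps: need exactly 16 steps of +1 and 16 of -1.
Number of such sequences: C(32,16) = 601080390
Each has probability (1/5)^16 · (4/5)^16 = 4294967296/23283064365386962890625
P = 601080390 · 4294967296/23283064365386962890625 = 516324123463385088/4656612873077392578125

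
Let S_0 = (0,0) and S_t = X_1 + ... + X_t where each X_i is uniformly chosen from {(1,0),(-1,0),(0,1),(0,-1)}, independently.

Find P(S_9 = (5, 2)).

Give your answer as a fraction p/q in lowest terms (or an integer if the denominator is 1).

Let h be the number of horizontal steps (so 9-h are vertical). To end at (5,2) need (h+5)/2 right-steps and ((9-h)+2)/2 up-steps.
Sum over h with 5 ≤ h ≤ 7, h ≡ 1 (mod 2), 9-h ≡ 0 (mod 2):
h=5: C(9,5)·C(5,5)·C(4,3) = 126·1·4 = 504
h=7: C(9,7)·C(7,6)·C(2,2) = 36·7·1 = 252
Total favorable: 756
Total paths: 4^9 = 262144
P = 756/262144 = 189/65536

Answer: 189/65536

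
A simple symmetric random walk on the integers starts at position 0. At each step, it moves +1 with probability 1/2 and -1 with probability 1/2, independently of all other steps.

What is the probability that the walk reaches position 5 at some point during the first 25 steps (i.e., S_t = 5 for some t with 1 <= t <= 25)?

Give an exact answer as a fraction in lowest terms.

Answer: 342821/1048576

Derivation:
Count via complement. Let g(t,s) = #length-t paths at position s with S_1..S_t all ≠ 5.
g(t,s) = g(t-1,s-1) + g(t-1,s+1) for s ≠ 5; g(t,5) = 0.
t=0: g(0,0)=1
t=1: g(1,-1)=1 g(1,1)=1
t=2: g(2,-2)=1 g(2,0)=2 g(2,2)=1
t=3: g(3,-3)=1 g(3,-1)=3 g(3,1)=3 g(3,3)=1
t=4: g(4,-4)=1 g(4,-2)=4 g(4,0)=6 g(4,2)=4 g(4,4)=1
t=5: g(5,-5)=1 g(5,-3)=5 g(5,-1)=10 g(5,1)=10 g(5,3)=5
t=6: g(6,-6)=1 g(6,-4)=6 g(6,-2)=15 g(6,0)=20 g(6,2)=15 g(6,4)=5
t=7: g(7,-7)=1 g(7,-5)=7 g(7,-3)=21 g(7,-1)=35 g(7,1)=35 g(7,3)=20
t=8: g(8,-8)=1 g(8,-6)=8 g(8,-4)=28 g(8,-2)=56 g(8,0)=70 g(8,2)=55 g(8,4)=20
t=9: g(9,-9)=1 g(9,-7)=9 g(9,-5)=36 g(9,-3)=84 g(9,-1)=126 g(9,1)=125 g(9,3)=75
t=10: g(10,-10)=1 g(10,-8)=10 g(10,-6)=45 g(10,-4)=120 g(10,-2)=210 g(10,0)=251 g(10,2)=200 g(10,4)=75
t=11: g(11,-11)=1 g(11,-9)=11 g(11,-7)=55 g(11,-5)=165 g(11,-3)=330 g(11,-1)=461 g(11,1)=451 g(11,3)=275
t=12: g(12,-12)=1 g(12,-10)=12 g(12,-8)=66 g(12,-6)=220 g(12,-4)=495 g(12,-2)=791 g(12,0)=912 g(12,2)=726 g(12,4)=275
t=13: g(13,-13)=1 g(13,-11)=13 g(13,-9)=78 g(13,-7)=286 g(13,-5)=715 g(13,-3)=1286 g(13,-1)=1703 g(13,1)=1638 g(13,3)=1001
t=14: g(14,-14)=1 g(14,-12)=14 g(14,-10)=91 g(14,-8)=364 g(14,-6)=1001 g(14,-4)=2001 g(14,-2)=2989 g(14,0)=3341 g(14,2)=2639 g(14,4)=1001
t=15: g(15,-15)=1 g(15,-13)=15 g(15,-11)=105 g(15,-9)=455 g(15,-7)=1365 g(15,-5)=3002 g(15,-3)=4990 g(15,-1)=6330 g(15,1)=5980 g(15,3)=3640
t=16: g(16,-16)=1 g(16,-14)=16 g(16,-12)=120 g(16,-10)=560 g(16,-8)=1820 g(16,-6)=4367 g(16,-4)=7992 g(16,-2)=11320 g(16,0)=12310 g(16,2)=9620 g(16,4)=3640
t=17: g(17,-17)=1 g(17,-15)=17 g(17,-13)=136 g(17,-11)=680 g(17,-9)=2380 g(17,-7)=6187 g(17,-5)=12359 g(17,-3)=19312 g(17,-1)=23630 g(17,1)=21930 g(17,3)=13260
t=18: g(18,-18)=1 g(18,-16)=18 g(18,-14)=153 g(18,-12)=816 g(18,-10)=3060 g(18,-8)=8567 g(18,-6)=18546 g(18,-4)=31671 g(18,-2)=42942 g(18,0)=45560 g(18,2)=35190 g(18,4)=13260
t=19: g(19,-19)=1 g(19,-17)=19 g(19,-15)=171 g(19,-13)=969 g(19,-11)=3876 g(19,-9)=11627 g(19,-7)=27113 g(19,-5)=50217 g(19,-3)=74613 g(19,-1)=88502 g(19,1)=80750 g(19,3)=48450
t=20: g(20,-20)=1 g(20,-18)=20 g(20,-16)=190 g(20,-14)=1140 g(20,-12)=4845 g(20,-10)=15503 g(20,-8)=38740 g(20,-6)=77330 g(20,-4)=124830 g(20,-2)=163115 g(20,0)=169252 g(20,2)=129200 g(20,4)=48450
t=21: g(21,-21)=1 g(21,-19)=21 g(21,-17)=210 g(21,-15)=1330 g(21,-13)=5985 g(21,-11)=20348 g(21,-9)=54243 g(21,-7)=116070 g(21,-5)=202160 g(21,-3)=287945 g(21,-1)=332367 g(21,1)=298452 g(21,3)=177650
t=22: g(22,-22)=1 g(22,-20)=22 g(22,-18)=231 g(22,-16)=1540 g(22,-14)=7315 g(22,-12)=26333 g(22,-10)=74591 g(22,-8)=170313 g(22,-6)=318230 g(22,-4)=490105 g(22,-2)=620312 g(22,0)=630819 g(22,2)=476102 g(22,4)=177650
t=23: g(23,-23)=1 g(23,-21)=23 g(23,-19)=253 g(23,-17)=1771 g(23,-15)=8855 g(23,-13)=33648 g(23,-11)=100924 g(23,-9)=244904 g(23,-7)=488543 g(23,-5)=808335 g(23,-3)=1110417 g(23,-1)=1251131 g(23,1)=1106921 g(23,3)=653752
t=24: g(24,-24)=1 g(24,-22)=24 g(24,-20)=276 g(24,-18)=2024 g(24,-16)=10626 g(24,-14)=42503 g(24,-12)=134572 g(24,-10)=345828 g(24,-8)=733447 g(24,-6)=1296878 g(24,-4)=1918752 g(24,-2)=2361548 g(24,0)=2358052 g(24,2)=1760673 g(24,4)=653752
t=25: g(25,-25)=1 g(25,-23)=25 g(25,-21)=300 g(25,-19)=2300 g(25,-17)=12650 g(25,-15)=53129 g(25,-13)=177075 g(25,-11)=480400 g(25,-9)=1079275 g(25,-7)=2030325 g(25,-5)=3215630 g(25,-3)=4280300 g(25,-1)=4719600 g(25,1)=4118725 g(25,3)=2414425
Paths never hitting 5: Σ_s g(25,s) = 22584160
Paths hitting 5: 2^25 - 22584160 = 10970272
P = 10970272/33554432 = 342821/1048576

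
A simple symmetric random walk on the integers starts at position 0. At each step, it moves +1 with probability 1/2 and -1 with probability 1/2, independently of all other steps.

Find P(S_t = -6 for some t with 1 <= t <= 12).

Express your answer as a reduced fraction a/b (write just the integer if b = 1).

Count via complement. Let g(t,s) = #length-t paths at position s with S_1..S_t all ≠ -6.
g(t,s) = g(t-1,s-1) + g(t-1,s+1) for s ≠ -6; g(t,-6) = 0.
t=0: g(0,0)=1
t=1: g(1,-1)=1 g(1,1)=1
t=2: g(2,-2)=1 g(2,0)=2 g(2,2)=1
t=3: g(3,-3)=1 g(3,-1)=3 g(3,1)=3 g(3,3)=1
t=4: g(4,-4)=1 g(4,-2)=4 g(4,0)=6 g(4,2)=4 g(4,4)=1
t=5: g(5,-5)=1 g(5,-3)=5 g(5,-1)=10 g(5,1)=10 g(5,3)=5 g(5,5)=1
t=6: g(6,-4)=6 g(6,-2)=15 g(6,0)=20 g(6,2)=15 g(6,4)=6 g(6,6)=1
t=7: g(7,-5)=6 g(7,-3)=21 g(7,-1)=35 g(7,1)=35 g(7,3)=21 g(7,5)=7 g(7,7)=1
t=8: g(8,-4)=27 g(8,-2)=56 g(8,0)=70 g(8,2)=56 g(8,4)=28 g(8,6)=8 g(8,8)=1
t=9: g(9,-5)=27 g(9,-3)=83 g(9,-1)=126 g(9,1)=126 g(9,3)=84 g(9,5)=36 g(9,7)=9 g(9,9)=1
t=10: g(10,-4)=110 g(10,-2)=209 g(10,0)=252 g(10,2)=210 g(10,4)=120 g(10,6)=45 g(10,8)=10 g(10,10)=1
t=11: g(11,-5)=110 g(11,-3)=319 g(11,-1)=461 g(11,1)=462 g(11,3)=330 g(11,5)=165 g(11,7)=55 g(11,9)=11 g(11,11)=1
t=12: g(12,-4)=429 g(12,-2)=780 g(12,0)=923 g(12,2)=792 g(12,4)=495 g(12,6)=220 g(12,8)=66 g(12,10)=12 g(12,12)=1
Paths never hitting -6: Σ_s g(12,s) = 3718
Paths hitting -6: 2^12 - 3718 = 378
P = 378/4096 = 189/2048

Answer: 189/2048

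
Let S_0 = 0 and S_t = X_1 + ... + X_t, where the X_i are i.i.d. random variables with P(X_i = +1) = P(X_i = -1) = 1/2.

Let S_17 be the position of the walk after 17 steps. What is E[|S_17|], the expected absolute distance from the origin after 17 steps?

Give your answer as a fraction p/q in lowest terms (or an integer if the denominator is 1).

S_17 takes values m ≡ 1 (mod 2) with |m| ≤ 17; P(S_17=m) = C(17,(17+m)/2)/2^17.
Total paths: 2^17 = 131072
Distribution: P(S=-17)=1/131072, P(S=-15)=17/131072, P(S=-13)=136/131072, P(S=-11)=680/131072, P(S=-9)=2380/131072, P(S=-7)=6188/131072, P(S=-5)=12376/131072, P(S=-3)=19448/131072, P(S=-1)=24310/131072, P(S=1)=24310/131072, P(S=3)=19448/131072, P(S=5)=12376/131072, P(S=7)=6188/131072, P(S=9)=2380/131072, P(S=11)=680/131072, P(S=13)=136/131072, P(S=15)=17/131072, P(S=17)=1/131072
E[|S_17|] = Σ_m |m|·P(S_17=m) = 437580/131072 = 109395/32768

Answer: 109395/32768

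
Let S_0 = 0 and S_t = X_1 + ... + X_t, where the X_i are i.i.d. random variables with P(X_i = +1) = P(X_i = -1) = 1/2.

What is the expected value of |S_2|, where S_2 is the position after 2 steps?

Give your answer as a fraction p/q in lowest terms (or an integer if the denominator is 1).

S_2 takes values m ≡ 0 (mod 2) with |m| ≤ 2; P(S_2=m) = C(2,(2+m)/2)/2^2.
Total paths: 2^2 = 4
Distribution: P(S=-2)=1/4, P(S=0)=2/4, P(S=2)=1/4
E[|S_2|] = Σ_m |m|·P(S_2=m) = 4/4 = 1

Answer: 1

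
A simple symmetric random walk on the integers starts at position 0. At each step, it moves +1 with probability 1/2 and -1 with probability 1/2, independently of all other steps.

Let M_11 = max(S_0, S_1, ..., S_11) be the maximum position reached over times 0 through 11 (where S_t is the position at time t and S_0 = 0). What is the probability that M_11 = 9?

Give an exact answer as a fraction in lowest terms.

Answer: 11/2048

Derivation:
Let M_11 = max(S_0,...,S_11). Use the reflection principle: for j ≥ 1, #{paths with M_11 ≥ j} = #{S_11 ≥ j} + #{S_11 ≥ j+1}.
By reflection, #{M_11 ≥ 9} = #{S_11 ≥ 9} + #{S_11 ≥ 10} = 12 + 1 = 13.
#{M_11 ≥ 10} = #{S_11 ≥ 10} + #{S_11 ≥ 11} = 1 + 1 = 2.
#{M_11 = 9} = 13 - 2 = 11.
P(M_11 = 9) = 11/2048 = 11/2048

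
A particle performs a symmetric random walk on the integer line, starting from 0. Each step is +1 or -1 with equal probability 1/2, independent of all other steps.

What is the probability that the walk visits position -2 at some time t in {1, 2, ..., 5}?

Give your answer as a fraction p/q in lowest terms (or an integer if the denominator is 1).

Count via complement. Let g(t,s) = #length-t paths at position s with S_1..S_t all ≠ -2.
g(t,s) = g(t-1,s-1) + g(t-1,s+1) for s ≠ -2; g(t,-2) = 0.
t=0: g(0,0)=1
t=1: g(1,-1)=1 g(1,1)=1
t=2: g(2,0)=2 g(2,2)=1
t=3: g(3,-1)=2 g(3,1)=3 g(3,3)=1
t=4: g(4,0)=5 g(4,2)=4 g(4,4)=1
t=5: g(5,-1)=5 g(5,1)=9 g(5,3)=5 g(5,5)=1
Paths never hitting -2: Σ_s g(5,s) = 20
Paths hitting -2: 2^5 - 20 = 12
P = 12/32 = 3/8

Answer: 3/8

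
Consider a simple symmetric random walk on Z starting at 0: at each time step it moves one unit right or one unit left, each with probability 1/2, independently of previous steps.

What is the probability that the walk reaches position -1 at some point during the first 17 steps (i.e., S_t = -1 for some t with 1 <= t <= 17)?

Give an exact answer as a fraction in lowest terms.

Answer: 53381/65536

Derivation:
Count via complement. Let g(t,s) = #length-t paths at position s with S_1..S_t all ≠ -1.
g(t,s) = g(t-1,s-1) + g(t-1,s+1) for s ≠ -1; g(t,-1) = 0.
t=0: g(0,0)=1
t=1: g(1,1)=1
t=2: g(2,0)=1 g(2,2)=1
t=3: g(3,1)=2 g(3,3)=1
t=4: g(4,0)=2 g(4,2)=3 g(4,4)=1
t=5: g(5,1)=5 g(5,3)=4 g(5,5)=1
t=6: g(6,0)=5 g(6,2)=9 g(6,4)=5 g(6,6)=1
t=7: g(7,1)=14 g(7,3)=14 g(7,5)=6 g(7,7)=1
t=8: g(8,0)=14 g(8,2)=28 g(8,4)=20 g(8,6)=7 g(8,8)=1
t=9: g(9,1)=42 g(9,3)=48 g(9,5)=27 g(9,7)=8 g(9,9)=1
t=10: g(10,0)=42 g(10,2)=90 g(10,4)=75 g(10,6)=35 g(10,8)=9 g(10,10)=1
t=11: g(11,1)=132 g(11,3)=165 g(11,5)=110 g(11,7)=44 g(11,9)=10 g(11,11)=1
t=12: g(12,0)=132 g(12,2)=297 g(12,4)=275 g(12,6)=154 g(12,8)=54 g(12,10)=11 g(12,12)=1
t=13: g(13,1)=429 g(13,3)=572 g(13,5)=429 g(13,7)=208 g(13,9)=65 g(13,11)=12 g(13,13)=1
t=14: g(14,0)=429 g(14,2)=1001 g(14,4)=1001 g(14,6)=637 g(14,8)=273 g(14,10)=77 g(14,12)=13 g(14,14)=1
t=15: g(15,1)=1430 g(15,3)=2002 g(15,5)=1638 g(15,7)=910 g(15,9)=350 g(15,11)=90 g(15,13)=14 g(15,15)=1
t=16: g(16,0)=1430 g(16,2)=3432 g(16,4)=3640 g(16,6)=2548 g(16,8)=1260 g(16,10)=440 g(16,12)=104 g(16,14)=15 g(16,16)=1
t=17: g(17,1)=4862 g(17,3)=7072 g(17,5)=6188 g(17,7)=3808 g(17,9)=1700 g(17,11)=544 g(17,13)=119 g(17,15)=16 g(17,17)=1
Paths never hitting -1: Σ_s g(17,s) = 24310
Paths hitting -1: 2^17 - 24310 = 106762
P = 106762/131072 = 53381/65536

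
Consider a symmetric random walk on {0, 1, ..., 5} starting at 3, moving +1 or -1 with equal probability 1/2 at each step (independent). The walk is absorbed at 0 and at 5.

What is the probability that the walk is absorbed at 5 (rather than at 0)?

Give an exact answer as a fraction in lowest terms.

Symmetric walk (p = 1/2): the harmonic-function argument gives P(hit 5 before 0 | start at 3) = a/N.
P = 3/5 = 3/5

Answer: 3/5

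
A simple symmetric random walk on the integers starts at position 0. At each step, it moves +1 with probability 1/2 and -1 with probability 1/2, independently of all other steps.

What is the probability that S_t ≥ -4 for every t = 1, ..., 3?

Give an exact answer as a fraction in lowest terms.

Answer: 1

Derivation:
Let f(t,s) = #length-t paths at position s with S_1..S_t all ≥ -4.
f(t,s) = f(t-1,s-1) + f(t-1,s+1) for s ≥ -4; f(t,s) = 0 for s < -4.
t=0: f(0,0)=1
t=1: f(1,-1)=1 f(1,1)=1
t=2: f(2,-2)=1 f(2,0)=2 f(2,2)=1
t=3: f(3,-3)=1 f(3,-1)=3 f(3,1)=3 f(3,3)=1
Σ_s f(3,s) = 8
P = 8/8 = 1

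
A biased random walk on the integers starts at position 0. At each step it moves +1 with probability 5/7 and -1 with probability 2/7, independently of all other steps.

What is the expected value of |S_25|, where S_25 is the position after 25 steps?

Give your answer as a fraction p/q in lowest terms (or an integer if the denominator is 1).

Answer: 294411572174146990075/27368747340080916343

Derivation:
S_25 takes values m ≡ 1 (mod 2) with |m| ≤ 25; P(S_25=m) = C(25,(25+m)/2) · (5/7)^((25+m)/2) · (2/7)^((25-m)/2).
Distribution: P(S=-25)=33554432/1341068619663964900807, P(S=-23)=2097152000/1341068619663964900807, P(S=-21)=62914560000/1341068619663964900807, P(S=-19)=1205862400000/1341068619663964900807, P(S=-17)=16580608000000/1341068619663964900807, P(S=-15)=24870912000000/191581231380566414401, P(S=-13)=207257600000000/191581231380566414401, P(S=-11)=9844736000000000/1341068619663964900807, P(S=-9)=55376640000000000/1341068619663964900807, P(S=-7)=261500800000000000/1341068619663964900807, P(S=-5)=1046003200000000000/1341068619663964900807, P(S=-3)=3565920000000000000/1341068619663964900807, P(S=-1)=1485800000000000000/191581231380566414401, P(S=1)=3714500000000000000/191581231380566414401, P(S=3)=55717500000000000000/1341068619663964900807, P(S=5)=102148750000000000000/1341068619663964900807, P(S=7)=159607421875000000000/1341068619663964900807, P(S=9)=211245117187500000000/1341068619663964900807, P(S=11)=234716796875000000000/1341068619663964900807, P(S=13)=30883789062500000000/191581231380566414401, P(S=15)=23162841796875000000/191581231380566414401, P(S=17)=96511840820312500000/1341068619663964900807, P(S=19)=43869018554687500000/1341068619663964900807, P(S=21)=14305114746093750000/1341068619663964900807, P(S=23)=2980232238769531250/1341068619663964900807, P(S=25)=298023223876953125/1341068619663964900807
E[|S_25|] = Σ_m |m|·P(S_25=m) = 294411572174146990075/27368747340080916343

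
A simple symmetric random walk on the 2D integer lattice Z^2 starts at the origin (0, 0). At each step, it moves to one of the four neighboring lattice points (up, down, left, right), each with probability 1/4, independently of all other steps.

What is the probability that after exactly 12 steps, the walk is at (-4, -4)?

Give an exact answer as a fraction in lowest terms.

Let h be the number of horizontal steps (so 12-h are vertical). To end at (-4,-4) need (h-4)/2 right-steps and ((12-h)-4)/2 up-steps.
Sum over h with 4 ≤ h ≤ 8, h ≡ 0 (mod 2), 12-h ≡ 0 (mod 2):
h=4: C(12,4)·C(4,0)·C(8,2) = 495·1·28 = 13860
h=6: C(12,6)·C(6,1)·C(6,1) = 924·6·6 = 33264
h=8: C(12,8)·C(8,2)·C(4,0) = 495·28·1 = 13860
Total favorable: 60984
Total paths: 4^12 = 16777216
P = 60984/16777216 = 7623/2097152

Answer: 7623/2097152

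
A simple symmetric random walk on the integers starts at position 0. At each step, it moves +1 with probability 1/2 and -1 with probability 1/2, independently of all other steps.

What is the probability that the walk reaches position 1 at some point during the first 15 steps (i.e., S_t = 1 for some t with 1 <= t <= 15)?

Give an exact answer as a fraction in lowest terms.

Count via complement. Let g(t,s) = #length-t paths at position s with S_1..S_t all ≠ 1.
g(t,s) = g(t-1,s-1) + g(t-1,s+1) for s ≠ 1; g(t,1) = 0.
t=0: g(0,0)=1
t=1: g(1,-1)=1
t=2: g(2,-2)=1 g(2,0)=1
t=3: g(3,-3)=1 g(3,-1)=2
t=4: g(4,-4)=1 g(4,-2)=3 g(4,0)=2
t=5: g(5,-5)=1 g(5,-3)=4 g(5,-1)=5
t=6: g(6,-6)=1 g(6,-4)=5 g(6,-2)=9 g(6,0)=5
t=7: g(7,-7)=1 g(7,-5)=6 g(7,-3)=14 g(7,-1)=14
t=8: g(8,-8)=1 g(8,-6)=7 g(8,-4)=20 g(8,-2)=28 g(8,0)=14
t=9: g(9,-9)=1 g(9,-7)=8 g(9,-5)=27 g(9,-3)=48 g(9,-1)=42
t=10: g(10,-10)=1 g(10,-8)=9 g(10,-6)=35 g(10,-4)=75 g(10,-2)=90 g(10,0)=42
t=11: g(11,-11)=1 g(11,-9)=10 g(11,-7)=44 g(11,-5)=110 g(11,-3)=165 g(11,-1)=132
t=12: g(12,-12)=1 g(12,-10)=11 g(12,-8)=54 g(12,-6)=154 g(12,-4)=275 g(12,-2)=297 g(12,0)=132
t=13: g(13,-13)=1 g(13,-11)=12 g(13,-9)=65 g(13,-7)=208 g(13,-5)=429 g(13,-3)=572 g(13,-1)=429
t=14: g(14,-14)=1 g(14,-12)=13 g(14,-10)=77 g(14,-8)=273 g(14,-6)=637 g(14,-4)=1001 g(14,-2)=1001 g(14,0)=429
t=15: g(15,-15)=1 g(15,-13)=14 g(15,-11)=90 g(15,-9)=350 g(15,-7)=910 g(15,-5)=1638 g(15,-3)=2002 g(15,-1)=1430
Paths never hitting 1: Σ_s g(15,s) = 6435
Paths hitting 1: 2^15 - 6435 = 26333
P = 26333/32768 = 26333/32768

Answer: 26333/32768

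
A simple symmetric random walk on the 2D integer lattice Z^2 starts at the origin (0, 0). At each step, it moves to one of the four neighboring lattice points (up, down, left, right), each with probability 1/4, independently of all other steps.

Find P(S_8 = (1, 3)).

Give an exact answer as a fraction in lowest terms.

Answer: 49/2048

Derivation:
Let h be the number of horizontal steps (so 8-h are vertical). To end at (1,3) need (h+1)/2 right-steps and ((8-h)+3)/2 up-steps.
Sum over h with 1 ≤ h ≤ 5, h ≡ 1 (mod 2), 8-h ≡ 1 (mod 2):
h=1: C(8,1)·C(1,1)·C(7,5) = 8·1·21 = 168
h=3: C(8,3)·C(3,2)·C(5,4) = 56·3·5 = 840
h=5: C(8,5)·C(5,3)·C(3,3) = 56·10·1 = 560
Total favorable: 1568
Total paths: 4^8 = 65536
P = 1568/65536 = 49/2048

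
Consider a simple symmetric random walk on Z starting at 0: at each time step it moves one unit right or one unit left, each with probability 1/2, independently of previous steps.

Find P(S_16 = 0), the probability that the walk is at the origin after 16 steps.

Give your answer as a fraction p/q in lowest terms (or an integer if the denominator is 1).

To return to 0 after 16 steps: need exactly 8 steps of +1 and 8 of -1.
Favorable paths: C(16,8) = 12870
Total paths: 2^16 = 65536
P = 12870/65536 = 6435/32768

Answer: 6435/32768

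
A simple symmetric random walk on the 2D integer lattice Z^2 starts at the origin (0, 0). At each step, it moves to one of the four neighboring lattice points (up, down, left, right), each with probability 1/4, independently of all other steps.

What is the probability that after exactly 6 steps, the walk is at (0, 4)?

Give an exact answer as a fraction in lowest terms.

Let h be the number of horizontal steps (so 6-h are vertical). To end at (0,4) need (h+0)/2 right-steps and ((6-h)+4)/2 up-steps.
Sum over h with 0 ≤ h ≤ 2, h ≡ 0 (mod 2), 6-h ≡ 0 (mod 2):
h=0: C(6,0)·C(0,0)·C(6,5) = 1·1·6 = 6
h=2: C(6,2)·C(2,1)·C(4,4) = 15·2·1 = 30
Total favorable: 36
Total paths: 4^6 = 4096
P = 36/4096 = 9/1024

Answer: 9/1024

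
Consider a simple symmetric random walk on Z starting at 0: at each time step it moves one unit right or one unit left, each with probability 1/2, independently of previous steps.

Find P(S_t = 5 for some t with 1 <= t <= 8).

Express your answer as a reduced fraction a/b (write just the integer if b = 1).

Answer: 9/128

Derivation:
Count via complement. Let g(t,s) = #length-t paths at position s with S_1..S_t all ≠ 5.
g(t,s) = g(t-1,s-1) + g(t-1,s+1) for s ≠ 5; g(t,5) = 0.
t=0: g(0,0)=1
t=1: g(1,-1)=1 g(1,1)=1
t=2: g(2,-2)=1 g(2,0)=2 g(2,2)=1
t=3: g(3,-3)=1 g(3,-1)=3 g(3,1)=3 g(3,3)=1
t=4: g(4,-4)=1 g(4,-2)=4 g(4,0)=6 g(4,2)=4 g(4,4)=1
t=5: g(5,-5)=1 g(5,-3)=5 g(5,-1)=10 g(5,1)=10 g(5,3)=5
t=6: g(6,-6)=1 g(6,-4)=6 g(6,-2)=15 g(6,0)=20 g(6,2)=15 g(6,4)=5
t=7: g(7,-7)=1 g(7,-5)=7 g(7,-3)=21 g(7,-1)=35 g(7,1)=35 g(7,3)=20
t=8: g(8,-8)=1 g(8,-6)=8 g(8,-4)=28 g(8,-2)=56 g(8,0)=70 g(8,2)=55 g(8,4)=20
Paths never hitting 5: Σ_s g(8,s) = 238
Paths hitting 5: 2^8 - 238 = 18
P = 18/256 = 9/128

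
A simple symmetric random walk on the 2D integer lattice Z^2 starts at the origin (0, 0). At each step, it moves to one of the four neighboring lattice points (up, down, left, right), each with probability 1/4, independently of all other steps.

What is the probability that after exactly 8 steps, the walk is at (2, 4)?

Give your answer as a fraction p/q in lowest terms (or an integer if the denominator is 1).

Let h be the number of horizontal steps (so 8-h are vertical). To end at (2,4) need (h+2)/2 right-steps and ((8-h)+4)/2 up-steps.
Sum over h with 2 ≤ h ≤ 4, h ≡ 0 (mod 2), 8-h ≡ 0 (mod 2):
h=2: C(8,2)·C(2,2)·C(6,5) = 28·1·6 = 168
h=4: C(8,4)·C(4,3)·C(4,4) = 70·4·1 = 280
Total favorable: 448
Total paths: 4^8 = 65536
P = 448/65536 = 7/1024

Answer: 7/1024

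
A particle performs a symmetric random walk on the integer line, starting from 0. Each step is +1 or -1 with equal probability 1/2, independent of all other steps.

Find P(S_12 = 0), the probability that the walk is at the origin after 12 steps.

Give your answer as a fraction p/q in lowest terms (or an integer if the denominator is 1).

To return to 0 after 12 steps: need exactly 6 steps of +1 and 6 of -1.
Favorable paths: C(12,6) = 924
Total paths: 2^12 = 4096
P = 924/4096 = 231/1024

Answer: 231/1024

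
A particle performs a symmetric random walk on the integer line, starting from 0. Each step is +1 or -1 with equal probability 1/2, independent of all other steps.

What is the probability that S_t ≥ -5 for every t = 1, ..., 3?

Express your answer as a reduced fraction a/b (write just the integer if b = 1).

Answer: 1

Derivation:
Let f(t,s) = #length-t paths at position s with S_1..S_t all ≥ -5.
f(t,s) = f(t-1,s-1) + f(t-1,s+1) for s ≥ -5; f(t,s) = 0 for s < -5.
t=0: f(0,0)=1
t=1: f(1,-1)=1 f(1,1)=1
t=2: f(2,-2)=1 f(2,0)=2 f(2,2)=1
t=3: f(3,-3)=1 f(3,-1)=3 f(3,1)=3 f(3,3)=1
Σ_s f(3,s) = 8
P = 8/8 = 1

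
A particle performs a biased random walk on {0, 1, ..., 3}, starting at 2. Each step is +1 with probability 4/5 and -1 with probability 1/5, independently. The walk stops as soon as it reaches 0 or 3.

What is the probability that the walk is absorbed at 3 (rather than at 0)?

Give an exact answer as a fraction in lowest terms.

Answer: 20/21

Derivation:
Biased walk: p = 4/5, q = 1/5, r = q/p = 1/4
Gambler's ruin: P(hit 3 before 0 | start at 2) = (1 - r^a)/(1 - r^N)
r^2 = 1/16; r^3 = 1/64
P = (1 - 1/16) / (1 - 1/64) = 15/16 / 63/64 = 20/21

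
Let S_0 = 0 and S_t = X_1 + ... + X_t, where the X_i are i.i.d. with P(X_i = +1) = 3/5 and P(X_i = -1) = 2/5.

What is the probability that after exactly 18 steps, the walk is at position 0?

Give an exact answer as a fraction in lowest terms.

To be at 0 after 18 steps: need exactly 9 steps of +1 and 9 of -1.
Number of such sequences: C(18,9) = 48620
Each has probability (3/5)^9 · (2/5)^9 = 10077696/3814697265625
P = 48620 · 10077696/3814697265625 = 97995515904/762939453125

Answer: 97995515904/762939453125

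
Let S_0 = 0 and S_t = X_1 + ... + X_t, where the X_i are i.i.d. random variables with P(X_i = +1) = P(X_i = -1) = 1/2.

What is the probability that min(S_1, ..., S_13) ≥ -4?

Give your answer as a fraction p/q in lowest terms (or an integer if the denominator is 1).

Answer: 6721/8192

Derivation:
Let f(t,s) = #length-t paths at position s with S_1..S_t all ≥ -4.
f(t,s) = f(t-1,s-1) + f(t-1,s+1) for s ≥ -4; f(t,s) = 0 for s < -4.
t=0: f(0,0)=1
t=1: f(1,-1)=1 f(1,1)=1
t=2: f(2,-2)=1 f(2,0)=2 f(2,2)=1
t=3: f(3,-3)=1 f(3,-1)=3 f(3,1)=3 f(3,3)=1
t=4: f(4,-4)=1 f(4,-2)=4 f(4,0)=6 f(4,2)=4 f(4,4)=1
t=5: f(5,-3)=5 f(5,-1)=10 f(5,1)=10 f(5,3)=5 f(5,5)=1
t=6: f(6,-4)=5 f(6,-2)=15 f(6,0)=20 f(6,2)=15 f(6,4)=6 f(6,6)=1
t=7: f(7,-3)=20 f(7,-1)=35 f(7,1)=35 f(7,3)=21 f(7,5)=7 f(7,7)=1
t=8: f(8,-4)=20 f(8,-2)=55 f(8,0)=70 f(8,2)=56 f(8,4)=28 f(8,6)=8 f(8,8)=1
t=9: f(9,-3)=75 f(9,-1)=125 f(9,1)=126 f(9,3)=84 f(9,5)=36 f(9,7)=9 f(9,9)=1
t=10: f(10,-4)=75 f(10,-2)=200 f(10,0)=251 f(10,2)=210 f(10,4)=120 f(10,6)=45 f(10,8)=10 f(10,10)=1
t=11: f(11,-3)=275 f(11,-1)=451 f(11,1)=461 f(11,3)=330 f(11,5)=165 f(11,7)=55 f(11,9)=11 f(11,11)=1
t=12: f(12,-4)=275 f(12,-2)=726 f(12,0)=912 f(12,2)=791 f(12,4)=495 f(12,6)=220 f(12,8)=66 f(12,10)=12 f(12,12)=1
t=13: f(13,-3)=1001 f(13,-1)=1638 f(13,1)=1703 f(13,3)=1286 f(13,5)=715 f(13,7)=286 f(13,9)=78 f(13,11)=13 f(13,13)=1
Σ_s f(13,s) = 6721
P = 6721/8192 = 6721/8192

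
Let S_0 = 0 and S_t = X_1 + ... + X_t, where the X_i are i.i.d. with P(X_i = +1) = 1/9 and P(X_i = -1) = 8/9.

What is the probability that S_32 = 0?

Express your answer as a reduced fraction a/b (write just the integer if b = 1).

To be at 0 after 32 steps: need exactly 16 steps of +1 and 16 of -1.
Number of such sequences: C(32,16) = 601080390
Each has probability (1/9)^16 · (8/9)^16 = 281474976710656/3433683820292512484657849089281
P = 601080390 · 281474976710656/3433683820292512484657849089281 = 18798787641831336181760/381520424476945831628649898809

Answer: 18798787641831336181760/381520424476945831628649898809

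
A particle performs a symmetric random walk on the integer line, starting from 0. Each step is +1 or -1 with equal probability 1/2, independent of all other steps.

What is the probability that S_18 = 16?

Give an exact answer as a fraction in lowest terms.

Answer: 9/131072

Derivation:
To reach position 16 after 18 steps: need 17 steps of +1 and 1 of -1.
Favorable paths: C(18,17) = 18
Total paths: 2^18 = 262144
P = 18/262144 = 9/131072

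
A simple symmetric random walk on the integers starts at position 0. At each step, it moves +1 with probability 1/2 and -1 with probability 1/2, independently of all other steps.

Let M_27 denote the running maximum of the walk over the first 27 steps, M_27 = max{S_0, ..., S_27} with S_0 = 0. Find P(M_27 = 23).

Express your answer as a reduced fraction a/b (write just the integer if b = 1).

Let M_27 = max(S_0,...,S_27). Use the reflection principle: for j ≥ 1, #{paths with M_27 ≥ j} = #{S_27 ≥ j} + #{S_27 ≥ j+1}.
By reflection, #{M_27 ≥ 23} = #{S_27 ≥ 23} + #{S_27 ≥ 24} = 379 + 28 = 407.
#{M_27 ≥ 24} = #{S_27 ≥ 24} + #{S_27 ≥ 25} = 28 + 28 = 56.
#{M_27 = 23} = 407 - 56 = 351.
P(M_27 = 23) = 351/134217728 = 351/134217728

Answer: 351/134217728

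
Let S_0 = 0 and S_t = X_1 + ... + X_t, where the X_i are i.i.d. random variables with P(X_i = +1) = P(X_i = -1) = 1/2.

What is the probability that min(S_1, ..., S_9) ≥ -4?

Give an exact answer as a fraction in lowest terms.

Answer: 57/64

Derivation:
Let f(t,s) = #length-t paths at position s with S_1..S_t all ≥ -4.
f(t,s) = f(t-1,s-1) + f(t-1,s+1) for s ≥ -4; f(t,s) = 0 for s < -4.
t=0: f(0,0)=1
t=1: f(1,-1)=1 f(1,1)=1
t=2: f(2,-2)=1 f(2,0)=2 f(2,2)=1
t=3: f(3,-3)=1 f(3,-1)=3 f(3,1)=3 f(3,3)=1
t=4: f(4,-4)=1 f(4,-2)=4 f(4,0)=6 f(4,2)=4 f(4,4)=1
t=5: f(5,-3)=5 f(5,-1)=10 f(5,1)=10 f(5,3)=5 f(5,5)=1
t=6: f(6,-4)=5 f(6,-2)=15 f(6,0)=20 f(6,2)=15 f(6,4)=6 f(6,6)=1
t=7: f(7,-3)=20 f(7,-1)=35 f(7,1)=35 f(7,3)=21 f(7,5)=7 f(7,7)=1
t=8: f(8,-4)=20 f(8,-2)=55 f(8,0)=70 f(8,2)=56 f(8,4)=28 f(8,6)=8 f(8,8)=1
t=9: f(9,-3)=75 f(9,-1)=125 f(9,1)=126 f(9,3)=84 f(9,5)=36 f(9,7)=9 f(9,9)=1
Σ_s f(9,s) = 456
P = 456/512 = 57/64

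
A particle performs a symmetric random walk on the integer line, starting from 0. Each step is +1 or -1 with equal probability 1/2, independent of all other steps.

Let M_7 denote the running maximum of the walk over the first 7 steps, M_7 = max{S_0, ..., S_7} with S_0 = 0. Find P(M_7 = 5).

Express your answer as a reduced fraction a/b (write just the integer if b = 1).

Let M_7 = max(S_0,...,S_7). Use the reflection principle: for j ≥ 1, #{paths with M_7 ≥ j} = #{S_7 ≥ j} + #{S_7 ≥ j+1}.
By reflection, #{M_7 ≥ 5} = #{S_7 ≥ 5} + #{S_7 ≥ 6} = 8 + 1 = 9.
#{M_7 ≥ 6} = #{S_7 ≥ 6} + #{S_7 ≥ 7} = 1 + 1 = 2.
#{M_7 = 5} = 9 - 2 = 7.
P(M_7 = 5) = 7/128 = 7/128

Answer: 7/128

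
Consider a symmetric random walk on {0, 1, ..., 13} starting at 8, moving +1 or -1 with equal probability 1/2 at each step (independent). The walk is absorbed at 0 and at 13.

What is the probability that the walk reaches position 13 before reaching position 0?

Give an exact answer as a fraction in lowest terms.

Symmetric walk (p = 1/2): the harmonic-function argument gives P(hit 13 before 0 | start at 8) = a/N.
P = 8/13 = 8/13

Answer: 8/13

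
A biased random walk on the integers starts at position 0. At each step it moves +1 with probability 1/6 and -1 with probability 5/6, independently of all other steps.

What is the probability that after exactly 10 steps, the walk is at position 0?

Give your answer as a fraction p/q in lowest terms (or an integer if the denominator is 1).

To be at 0 after 10 steps: need exactly 5 steps of +1 and 5 of -1.
Number of such sequences: C(10,5) = 252
Each has probability (1/6)^5 · (5/6)^5 = 3125/60466176
P = 252 · 3125/60466176 = 21875/1679616

Answer: 21875/1679616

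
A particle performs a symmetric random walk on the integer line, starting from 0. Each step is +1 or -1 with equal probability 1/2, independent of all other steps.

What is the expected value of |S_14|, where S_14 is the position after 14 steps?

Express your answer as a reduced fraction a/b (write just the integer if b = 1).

S_14 takes values m ≡ 0 (mod 2) with |m| ≤ 14; P(S_14=m) = C(14,(14+m)/2)/2^14.
Total paths: 2^14 = 16384
Distribution: P(S=-14)=1/16384, P(S=-12)=14/16384, P(S=-10)=91/16384, P(S=-8)=364/16384, P(S=-6)=1001/16384, P(S=-4)=2002/16384, P(S=-2)=3003/16384, P(S=0)=3432/16384, P(S=2)=3003/16384, P(S=4)=2002/16384, P(S=6)=1001/16384, P(S=8)=364/16384, P(S=10)=91/16384, P(S=12)=14/16384, P(S=14)=1/16384
E[|S_14|] = Σ_m |m|·P(S_14=m) = 48048/16384 = 3003/1024

Answer: 3003/1024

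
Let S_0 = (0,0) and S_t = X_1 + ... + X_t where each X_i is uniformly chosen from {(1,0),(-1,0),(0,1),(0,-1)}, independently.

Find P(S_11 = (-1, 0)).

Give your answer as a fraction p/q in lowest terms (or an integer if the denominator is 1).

Answer: 53361/1048576

Derivation:
Let h be the number of horizontal steps (so 11-h are vertical). To end at (-1,0) need (h-1)/2 right-steps and ((11-h)+0)/2 up-steps.
Sum over h with 1 ≤ h ≤ 11, h ≡ 1 (mod 2), 11-h ≡ 0 (mod 2):
h=1: C(11,1)·C(1,0)·C(10,5) = 11·1·252 = 2772
h=3: C(11,3)·C(3,1)·C(8,4) = 165·3·70 = 34650
h=5: C(11,5)·C(5,2)·C(6,3) = 462·10·20 = 92400
h=7: C(11,7)·C(7,3)·C(4,2) = 330·35·6 = 69300
h=9: C(11,9)·C(9,4)·C(2,1) = 55·126·2 = 13860
h=11: C(11,11)·C(11,5)·C(0,0) = 1·462·1 = 462
Total favorable: 213444
Total paths: 4^11 = 4194304
P = 213444/4194304 = 53361/1048576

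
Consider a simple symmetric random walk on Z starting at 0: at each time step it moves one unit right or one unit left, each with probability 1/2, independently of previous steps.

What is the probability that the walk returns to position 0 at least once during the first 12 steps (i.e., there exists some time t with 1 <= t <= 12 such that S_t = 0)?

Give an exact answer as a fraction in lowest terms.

Count via complement. Let g(t,s) = #length-t paths at position s with S_1..S_t all ≠ 0.
g(t,s) = g(t-1,s-1) + g(t-1,s+1) for s ≠ 0; g(t,0) = 0.
t=0: g(0,0)=1
t=1: g(1,-1)=1 g(1,1)=1
t=2: g(2,-2)=1 g(2,2)=1
t=3: g(3,-3)=1 g(3,-1)=1 g(3,1)=1 g(3,3)=1
t=4: g(4,-4)=1 g(4,-2)=2 g(4,2)=2 g(4,4)=1
t=5: g(5,-5)=1 g(5,-3)=3 g(5,-1)=2 g(5,1)=2 g(5,3)=3 g(5,5)=1
t=6: g(6,-6)=1 g(6,-4)=4 g(6,-2)=5 g(6,2)=5 g(6,4)=4 g(6,6)=1
t=7: g(7,-7)=1 g(7,-5)=5 g(7,-3)=9 g(7,-1)=5 g(7,1)=5 g(7,3)=9 g(7,5)=5 g(7,7)=1
t=8: g(8,-8)=1 g(8,-6)=6 g(8,-4)=14 g(8,-2)=14 g(8,2)=14 g(8,4)=14 g(8,6)=6 g(8,8)=1
t=9: g(9,-9)=1 g(9,-7)=7 g(9,-5)=20 g(9,-3)=28 g(9,-1)=14 g(9,1)=14 g(9,3)=28 g(9,5)=20 g(9,7)=7 g(9,9)=1
t=10: g(10,-10)=1 g(10,-8)=8 g(10,-6)=27 g(10,-4)=48 g(10,-2)=42 g(10,2)=42 g(10,4)=48 g(10,6)=27 g(10,8)=8 g(10,10)=1
t=11: g(11,-11)=1 g(11,-9)=9 g(11,-7)=35 g(11,-5)=75 g(11,-3)=90 g(11,-1)=42 g(11,1)=42 g(11,3)=90 g(11,5)=75 g(11,7)=35 g(11,9)=9 g(11,11)=1
t=12: g(12,-12)=1 g(12,-10)=10 g(12,-8)=44 g(12,-6)=110 g(12,-4)=165 g(12,-2)=132 g(12,2)=132 g(12,4)=165 g(12,6)=110 g(12,8)=44 g(12,10)=10 g(12,12)=1
Paths never hitting 0: Σ_s g(12,s) = 924
Paths hitting 0: 2^12 - 924 = 3172
P = 3172/4096 = 793/1024

Answer: 793/1024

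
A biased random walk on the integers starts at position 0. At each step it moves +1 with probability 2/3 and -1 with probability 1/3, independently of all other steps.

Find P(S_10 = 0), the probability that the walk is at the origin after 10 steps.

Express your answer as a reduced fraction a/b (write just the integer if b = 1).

Answer: 896/6561

Derivation:
To be at 0 after 10 steps: need exactly 5 steps of +1 and 5 of -1.
Number of such sequences: C(10,5) = 252
Each has probability (2/3)^5 · (1/3)^5 = 32/59049
P = 252 · 32/59049 = 896/6561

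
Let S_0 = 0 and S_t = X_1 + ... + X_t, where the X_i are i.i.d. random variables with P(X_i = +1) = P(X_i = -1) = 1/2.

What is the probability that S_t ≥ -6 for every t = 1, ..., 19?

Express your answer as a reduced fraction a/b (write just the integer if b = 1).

Answer: 115957/131072

Derivation:
Let f(t,s) = #length-t paths at position s with S_1..S_t all ≥ -6.
f(t,s) = f(t-1,s-1) + f(t-1,s+1) for s ≥ -6; f(t,s) = 0 for s < -6.
t=0: f(0,0)=1
t=1: f(1,-1)=1 f(1,1)=1
t=2: f(2,-2)=1 f(2,0)=2 f(2,2)=1
t=3: f(3,-3)=1 f(3,-1)=3 f(3,1)=3 f(3,3)=1
t=4: f(4,-4)=1 f(4,-2)=4 f(4,0)=6 f(4,2)=4 f(4,4)=1
t=5: f(5,-5)=1 f(5,-3)=5 f(5,-1)=10 f(5,1)=10 f(5,3)=5 f(5,5)=1
t=6: f(6,-6)=1 f(6,-4)=6 f(6,-2)=15 f(6,0)=20 f(6,2)=15 f(6,4)=6 f(6,6)=1
t=7: f(7,-5)=7 f(7,-3)=21 f(7,-1)=35 f(7,1)=35 f(7,3)=21 f(7,5)=7 f(7,7)=1
t=8: f(8,-6)=7 f(8,-4)=28 f(8,-2)=56 f(8,0)=70 f(8,2)=56 f(8,4)=28 f(8,6)=8 f(8,8)=1
t=9: f(9,-5)=35 f(9,-3)=84 f(9,-1)=126 f(9,1)=126 f(9,3)=84 f(9,5)=36 f(9,7)=9 f(9,9)=1
t=10: f(10,-6)=35 f(10,-4)=119 f(10,-2)=210 f(10,0)=252 f(10,2)=210 f(10,4)=120 f(10,6)=45 f(10,8)=10 f(10,10)=1
t=11: f(11,-5)=154 f(11,-3)=329 f(11,-1)=462 f(11,1)=462 f(11,3)=330 f(11,5)=165 f(11,7)=55 f(11,9)=11 f(11,11)=1
t=12: f(12,-6)=154 f(12,-4)=483 f(12,-2)=791 f(12,0)=924 f(12,2)=792 f(12,4)=495 f(12,6)=220 f(12,8)=66 f(12,10)=12 f(12,12)=1
t=13: f(13,-5)=637 f(13,-3)=1274 f(13,-1)=1715 f(13,1)=1716 f(13,3)=1287 f(13,5)=715 f(13,7)=286 f(13,9)=78 f(13,11)=13 f(13,13)=1
t=14: f(14,-6)=637 f(14,-4)=1911 f(14,-2)=2989 f(14,0)=3431 f(14,2)=3003 f(14,4)=2002 f(14,6)=1001 f(14,8)=364 f(14,10)=91 f(14,12)=14 f(14,14)=1
t=15: f(15,-5)=2548 f(15,-3)=4900 f(15,-1)=6420 f(15,1)=6434 f(15,3)=5005 f(15,5)=3003 f(15,7)=1365 f(15,9)=455 f(15,11)=105 f(15,13)=15 f(15,15)=1
t=16: f(16,-6)=2548 f(16,-4)=7448 f(16,-2)=11320 f(16,0)=12854 f(16,2)=11439 f(16,4)=8008 f(16,6)=4368 f(16,8)=1820 f(16,10)=560 f(16,12)=120 f(16,14)=16 f(16,16)=1
t=17: f(17,-5)=9996 f(17,-3)=18768 f(17,-1)=24174 f(17,1)=24293 f(17,3)=19447 f(17,5)=12376 f(17,7)=6188 f(17,9)=2380 f(17,11)=680 f(17,13)=136 f(17,15)=17 f(17,17)=1
t=18: f(18,-6)=9996 f(18,-4)=28764 f(18,-2)=42942 f(18,0)=48467 f(18,2)=43740 f(18,4)=31823 f(18,6)=18564 f(18,8)=8568 f(18,10)=3060 f(18,12)=816 f(18,14)=153 f(18,16)=18 f(18,18)=1
t=19: f(19,-5)=38760 f(19,-3)=71706 f(19,-1)=91409 f(19,1)=92207 f(19,3)=75563 f(19,5)=50387 f(19,7)=27132 f(19,9)=11628 f(19,11)=3876 f(19,13)=969 f(19,15)=171 f(19,17)=19 f(19,19)=1
Σ_s f(19,s) = 463828
P = 463828/524288 = 115957/131072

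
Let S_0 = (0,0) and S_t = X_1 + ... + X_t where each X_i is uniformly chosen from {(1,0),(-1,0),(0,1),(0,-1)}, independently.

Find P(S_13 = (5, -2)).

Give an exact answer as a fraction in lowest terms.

Answer: 184041/33554432

Derivation:
Let h be the number of horizontal steps (so 13-h are vertical). To end at (5,-2) need (h+5)/2 right-steps and ((13-h)-2)/2 up-steps.
Sum over h with 5 ≤ h ≤ 11, h ≡ 1 (mod 2), 13-h ≡ 0 (mod 2):
h=5: C(13,5)·C(5,5)·C(8,3) = 1287·1·56 = 72072
h=7: C(13,7)·C(7,6)·C(6,2) = 1716·7·15 = 180180
h=9: C(13,9)·C(9,7)·C(4,1) = 715·36·4 = 102960
h=11: C(13,11)·C(11,8)·C(2,0) = 78·165·1 = 12870
Total favorable: 368082
Total paths: 4^13 = 67108864
P = 368082/67108864 = 184041/33554432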